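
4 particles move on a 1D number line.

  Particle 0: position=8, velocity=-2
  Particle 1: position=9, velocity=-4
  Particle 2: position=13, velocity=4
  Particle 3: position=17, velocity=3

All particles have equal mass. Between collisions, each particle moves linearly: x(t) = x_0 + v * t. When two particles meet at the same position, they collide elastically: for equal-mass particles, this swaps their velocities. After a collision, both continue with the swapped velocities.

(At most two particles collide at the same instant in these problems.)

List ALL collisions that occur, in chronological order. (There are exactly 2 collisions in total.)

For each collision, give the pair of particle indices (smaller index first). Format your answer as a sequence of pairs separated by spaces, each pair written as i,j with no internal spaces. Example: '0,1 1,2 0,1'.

Collision at t=1/2: particles 0 and 1 swap velocities; positions: p0=7 p1=7 p2=15 p3=37/2; velocities now: v0=-4 v1=-2 v2=4 v3=3
Collision at t=4: particles 2 and 3 swap velocities; positions: p0=-7 p1=0 p2=29 p3=29; velocities now: v0=-4 v1=-2 v2=3 v3=4

Answer: 0,1 2,3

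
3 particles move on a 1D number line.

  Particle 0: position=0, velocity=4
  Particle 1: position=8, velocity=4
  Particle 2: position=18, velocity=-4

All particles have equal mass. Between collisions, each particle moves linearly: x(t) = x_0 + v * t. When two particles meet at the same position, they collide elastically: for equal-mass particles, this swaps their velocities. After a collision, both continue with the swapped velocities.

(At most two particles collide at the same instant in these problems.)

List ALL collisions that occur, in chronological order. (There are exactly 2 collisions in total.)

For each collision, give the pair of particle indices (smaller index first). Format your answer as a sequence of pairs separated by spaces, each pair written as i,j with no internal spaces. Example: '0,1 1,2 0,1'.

Answer: 1,2 0,1

Derivation:
Collision at t=5/4: particles 1 and 2 swap velocities; positions: p0=5 p1=13 p2=13; velocities now: v0=4 v1=-4 v2=4
Collision at t=9/4: particles 0 and 1 swap velocities; positions: p0=9 p1=9 p2=17; velocities now: v0=-4 v1=4 v2=4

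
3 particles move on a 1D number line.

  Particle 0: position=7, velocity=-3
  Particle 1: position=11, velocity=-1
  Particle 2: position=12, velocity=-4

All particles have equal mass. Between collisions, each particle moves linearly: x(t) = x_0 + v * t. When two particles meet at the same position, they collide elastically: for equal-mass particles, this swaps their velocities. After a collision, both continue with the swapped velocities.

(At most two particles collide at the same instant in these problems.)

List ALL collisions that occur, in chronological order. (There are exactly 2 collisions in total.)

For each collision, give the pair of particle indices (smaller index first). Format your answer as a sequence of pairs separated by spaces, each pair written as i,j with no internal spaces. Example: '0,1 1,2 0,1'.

Answer: 1,2 0,1

Derivation:
Collision at t=1/3: particles 1 and 2 swap velocities; positions: p0=6 p1=32/3 p2=32/3; velocities now: v0=-3 v1=-4 v2=-1
Collision at t=5: particles 0 and 1 swap velocities; positions: p0=-8 p1=-8 p2=6; velocities now: v0=-4 v1=-3 v2=-1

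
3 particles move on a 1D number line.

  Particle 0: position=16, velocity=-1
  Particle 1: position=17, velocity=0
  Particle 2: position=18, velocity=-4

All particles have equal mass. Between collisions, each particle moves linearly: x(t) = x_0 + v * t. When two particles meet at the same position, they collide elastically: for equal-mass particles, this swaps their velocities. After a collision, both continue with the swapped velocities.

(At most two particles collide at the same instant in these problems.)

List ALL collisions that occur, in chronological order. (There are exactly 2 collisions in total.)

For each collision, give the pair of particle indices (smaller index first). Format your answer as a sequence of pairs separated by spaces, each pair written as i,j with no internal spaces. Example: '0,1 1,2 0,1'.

Answer: 1,2 0,1

Derivation:
Collision at t=1/4: particles 1 and 2 swap velocities; positions: p0=63/4 p1=17 p2=17; velocities now: v0=-1 v1=-4 v2=0
Collision at t=2/3: particles 0 and 1 swap velocities; positions: p0=46/3 p1=46/3 p2=17; velocities now: v0=-4 v1=-1 v2=0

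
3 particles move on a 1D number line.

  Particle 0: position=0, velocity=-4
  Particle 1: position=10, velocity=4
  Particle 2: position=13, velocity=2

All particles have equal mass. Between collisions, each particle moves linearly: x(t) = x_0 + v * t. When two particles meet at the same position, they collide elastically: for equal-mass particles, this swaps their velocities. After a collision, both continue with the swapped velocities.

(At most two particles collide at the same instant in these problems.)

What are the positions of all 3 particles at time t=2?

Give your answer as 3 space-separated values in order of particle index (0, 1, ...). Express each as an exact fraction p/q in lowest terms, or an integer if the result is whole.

Collision at t=3/2: particles 1 and 2 swap velocities; positions: p0=-6 p1=16 p2=16; velocities now: v0=-4 v1=2 v2=4
Advance to t=2 (no further collisions before then); velocities: v0=-4 v1=2 v2=4; positions = -8 17 18

Answer: -8 17 18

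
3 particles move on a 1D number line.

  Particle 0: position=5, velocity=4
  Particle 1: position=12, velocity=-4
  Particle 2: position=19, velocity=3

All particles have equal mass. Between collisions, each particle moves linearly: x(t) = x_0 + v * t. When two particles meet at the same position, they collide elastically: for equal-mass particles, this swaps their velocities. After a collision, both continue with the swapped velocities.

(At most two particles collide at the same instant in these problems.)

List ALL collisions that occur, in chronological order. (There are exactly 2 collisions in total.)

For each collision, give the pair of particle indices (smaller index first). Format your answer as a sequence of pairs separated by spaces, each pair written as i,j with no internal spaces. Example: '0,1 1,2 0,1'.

Answer: 0,1 1,2

Derivation:
Collision at t=7/8: particles 0 and 1 swap velocities; positions: p0=17/2 p1=17/2 p2=173/8; velocities now: v0=-4 v1=4 v2=3
Collision at t=14: particles 1 and 2 swap velocities; positions: p0=-44 p1=61 p2=61; velocities now: v0=-4 v1=3 v2=4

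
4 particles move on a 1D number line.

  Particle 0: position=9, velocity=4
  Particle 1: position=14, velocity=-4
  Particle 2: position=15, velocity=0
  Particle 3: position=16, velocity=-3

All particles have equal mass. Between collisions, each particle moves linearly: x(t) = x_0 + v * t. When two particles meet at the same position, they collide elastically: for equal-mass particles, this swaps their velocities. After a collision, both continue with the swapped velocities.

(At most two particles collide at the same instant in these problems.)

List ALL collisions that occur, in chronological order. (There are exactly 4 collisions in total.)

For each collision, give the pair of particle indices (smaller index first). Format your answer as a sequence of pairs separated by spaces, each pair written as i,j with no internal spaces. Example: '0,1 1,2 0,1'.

Collision at t=1/3: particles 2 and 3 swap velocities; positions: p0=31/3 p1=38/3 p2=15 p3=15; velocities now: v0=4 v1=-4 v2=-3 v3=0
Collision at t=5/8: particles 0 and 1 swap velocities; positions: p0=23/2 p1=23/2 p2=113/8 p3=15; velocities now: v0=-4 v1=4 v2=-3 v3=0
Collision at t=1: particles 1 and 2 swap velocities; positions: p0=10 p1=13 p2=13 p3=15; velocities now: v0=-4 v1=-3 v2=4 v3=0
Collision at t=3/2: particles 2 and 3 swap velocities; positions: p0=8 p1=23/2 p2=15 p3=15; velocities now: v0=-4 v1=-3 v2=0 v3=4

Answer: 2,3 0,1 1,2 2,3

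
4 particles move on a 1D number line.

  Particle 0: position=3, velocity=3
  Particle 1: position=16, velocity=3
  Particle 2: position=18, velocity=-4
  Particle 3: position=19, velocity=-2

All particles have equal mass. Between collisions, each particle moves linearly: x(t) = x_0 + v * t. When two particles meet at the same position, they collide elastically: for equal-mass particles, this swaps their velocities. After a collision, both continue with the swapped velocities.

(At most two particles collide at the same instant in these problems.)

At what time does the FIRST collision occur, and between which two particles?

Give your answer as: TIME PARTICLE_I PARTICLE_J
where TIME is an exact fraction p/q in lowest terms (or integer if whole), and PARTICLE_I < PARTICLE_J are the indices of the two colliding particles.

Answer: 2/7 1 2

Derivation:
Pair (0,1): pos 3,16 vel 3,3 -> not approaching (rel speed 0 <= 0)
Pair (1,2): pos 16,18 vel 3,-4 -> gap=2, closing at 7/unit, collide at t=2/7
Pair (2,3): pos 18,19 vel -4,-2 -> not approaching (rel speed -2 <= 0)
Earliest collision: t=2/7 between 1 and 2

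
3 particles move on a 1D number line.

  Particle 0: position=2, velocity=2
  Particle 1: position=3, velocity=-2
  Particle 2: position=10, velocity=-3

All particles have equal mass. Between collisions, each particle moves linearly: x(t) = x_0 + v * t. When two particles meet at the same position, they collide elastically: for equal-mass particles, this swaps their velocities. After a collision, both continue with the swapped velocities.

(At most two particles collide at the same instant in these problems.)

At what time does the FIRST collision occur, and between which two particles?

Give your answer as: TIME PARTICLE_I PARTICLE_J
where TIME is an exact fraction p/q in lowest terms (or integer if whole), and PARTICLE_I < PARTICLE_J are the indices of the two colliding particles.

Pair (0,1): pos 2,3 vel 2,-2 -> gap=1, closing at 4/unit, collide at t=1/4
Pair (1,2): pos 3,10 vel -2,-3 -> gap=7, closing at 1/unit, collide at t=7
Earliest collision: t=1/4 between 0 and 1

Answer: 1/4 0 1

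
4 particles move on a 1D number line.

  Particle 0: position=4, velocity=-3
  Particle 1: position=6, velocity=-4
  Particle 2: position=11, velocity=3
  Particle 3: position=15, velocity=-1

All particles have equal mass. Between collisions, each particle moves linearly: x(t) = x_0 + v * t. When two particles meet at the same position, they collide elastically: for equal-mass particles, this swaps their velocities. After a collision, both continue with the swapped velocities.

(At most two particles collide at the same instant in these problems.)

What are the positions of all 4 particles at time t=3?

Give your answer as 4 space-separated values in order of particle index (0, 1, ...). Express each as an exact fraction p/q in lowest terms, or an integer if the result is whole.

Collision at t=1: particles 2 and 3 swap velocities; positions: p0=1 p1=2 p2=14 p3=14; velocities now: v0=-3 v1=-4 v2=-1 v3=3
Collision at t=2: particles 0 and 1 swap velocities; positions: p0=-2 p1=-2 p2=13 p3=17; velocities now: v0=-4 v1=-3 v2=-1 v3=3
Advance to t=3 (no further collisions before then); velocities: v0=-4 v1=-3 v2=-1 v3=3; positions = -6 -5 12 20

Answer: -6 -5 12 20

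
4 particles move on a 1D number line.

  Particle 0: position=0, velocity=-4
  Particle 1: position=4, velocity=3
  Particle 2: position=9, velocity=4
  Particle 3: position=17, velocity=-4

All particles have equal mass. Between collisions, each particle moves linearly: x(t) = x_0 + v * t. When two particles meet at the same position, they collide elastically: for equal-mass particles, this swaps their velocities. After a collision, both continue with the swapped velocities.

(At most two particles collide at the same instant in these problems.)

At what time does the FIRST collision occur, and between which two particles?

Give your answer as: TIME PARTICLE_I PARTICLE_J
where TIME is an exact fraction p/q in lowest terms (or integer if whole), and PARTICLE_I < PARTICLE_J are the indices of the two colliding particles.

Pair (0,1): pos 0,4 vel -4,3 -> not approaching (rel speed -7 <= 0)
Pair (1,2): pos 4,9 vel 3,4 -> not approaching (rel speed -1 <= 0)
Pair (2,3): pos 9,17 vel 4,-4 -> gap=8, closing at 8/unit, collide at t=1
Earliest collision: t=1 between 2 and 3

Answer: 1 2 3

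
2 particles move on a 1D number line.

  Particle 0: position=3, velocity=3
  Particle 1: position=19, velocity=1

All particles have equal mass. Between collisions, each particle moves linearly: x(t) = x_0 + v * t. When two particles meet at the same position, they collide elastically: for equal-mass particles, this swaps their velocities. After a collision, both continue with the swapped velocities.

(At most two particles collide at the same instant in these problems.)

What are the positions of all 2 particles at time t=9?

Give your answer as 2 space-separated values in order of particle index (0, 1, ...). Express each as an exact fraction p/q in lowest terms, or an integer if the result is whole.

Answer: 28 30

Derivation:
Collision at t=8: particles 0 and 1 swap velocities; positions: p0=27 p1=27; velocities now: v0=1 v1=3
Advance to t=9 (no further collisions before then); velocities: v0=1 v1=3; positions = 28 30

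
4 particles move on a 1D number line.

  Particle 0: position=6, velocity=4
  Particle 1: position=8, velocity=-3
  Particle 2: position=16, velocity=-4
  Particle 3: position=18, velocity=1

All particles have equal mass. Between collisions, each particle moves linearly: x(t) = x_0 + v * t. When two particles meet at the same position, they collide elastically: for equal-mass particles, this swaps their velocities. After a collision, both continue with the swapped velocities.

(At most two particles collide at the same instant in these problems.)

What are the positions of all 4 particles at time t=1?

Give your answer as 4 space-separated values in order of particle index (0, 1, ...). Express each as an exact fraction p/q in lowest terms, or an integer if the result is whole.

Answer: 5 10 12 19

Derivation:
Collision at t=2/7: particles 0 and 1 swap velocities; positions: p0=50/7 p1=50/7 p2=104/7 p3=128/7; velocities now: v0=-3 v1=4 v2=-4 v3=1
Advance to t=1 (no further collisions before then); velocities: v0=-3 v1=4 v2=-4 v3=1; positions = 5 10 12 19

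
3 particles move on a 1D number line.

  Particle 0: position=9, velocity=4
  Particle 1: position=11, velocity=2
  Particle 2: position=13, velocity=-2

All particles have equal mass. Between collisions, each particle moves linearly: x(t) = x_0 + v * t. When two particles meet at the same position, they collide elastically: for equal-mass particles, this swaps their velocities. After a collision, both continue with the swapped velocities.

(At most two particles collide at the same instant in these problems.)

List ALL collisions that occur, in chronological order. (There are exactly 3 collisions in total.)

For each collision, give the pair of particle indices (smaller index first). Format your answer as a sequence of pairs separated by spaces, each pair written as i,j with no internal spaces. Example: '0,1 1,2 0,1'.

Collision at t=1/2: particles 1 and 2 swap velocities; positions: p0=11 p1=12 p2=12; velocities now: v0=4 v1=-2 v2=2
Collision at t=2/3: particles 0 and 1 swap velocities; positions: p0=35/3 p1=35/3 p2=37/3; velocities now: v0=-2 v1=4 v2=2
Collision at t=1: particles 1 and 2 swap velocities; positions: p0=11 p1=13 p2=13; velocities now: v0=-2 v1=2 v2=4

Answer: 1,2 0,1 1,2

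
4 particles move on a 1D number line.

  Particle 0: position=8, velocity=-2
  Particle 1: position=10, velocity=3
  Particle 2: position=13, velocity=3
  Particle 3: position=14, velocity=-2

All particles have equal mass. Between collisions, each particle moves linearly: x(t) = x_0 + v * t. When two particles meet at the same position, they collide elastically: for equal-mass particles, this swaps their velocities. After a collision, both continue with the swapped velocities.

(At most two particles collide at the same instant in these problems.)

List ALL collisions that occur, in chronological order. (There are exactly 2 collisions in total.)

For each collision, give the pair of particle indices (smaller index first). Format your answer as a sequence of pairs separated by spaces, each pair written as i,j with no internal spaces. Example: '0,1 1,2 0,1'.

Collision at t=1/5: particles 2 and 3 swap velocities; positions: p0=38/5 p1=53/5 p2=68/5 p3=68/5; velocities now: v0=-2 v1=3 v2=-2 v3=3
Collision at t=4/5: particles 1 and 2 swap velocities; positions: p0=32/5 p1=62/5 p2=62/5 p3=77/5; velocities now: v0=-2 v1=-2 v2=3 v3=3

Answer: 2,3 1,2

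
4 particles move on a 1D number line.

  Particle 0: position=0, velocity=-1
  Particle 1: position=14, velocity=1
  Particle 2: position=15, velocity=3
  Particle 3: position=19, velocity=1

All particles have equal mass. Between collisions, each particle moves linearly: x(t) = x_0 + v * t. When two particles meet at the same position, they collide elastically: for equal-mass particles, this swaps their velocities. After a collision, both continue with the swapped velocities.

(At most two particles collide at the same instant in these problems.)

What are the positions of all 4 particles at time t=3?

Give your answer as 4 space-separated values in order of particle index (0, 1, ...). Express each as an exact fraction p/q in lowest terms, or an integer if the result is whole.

Collision at t=2: particles 2 and 3 swap velocities; positions: p0=-2 p1=16 p2=21 p3=21; velocities now: v0=-1 v1=1 v2=1 v3=3
Advance to t=3 (no further collisions before then); velocities: v0=-1 v1=1 v2=1 v3=3; positions = -3 17 22 24

Answer: -3 17 22 24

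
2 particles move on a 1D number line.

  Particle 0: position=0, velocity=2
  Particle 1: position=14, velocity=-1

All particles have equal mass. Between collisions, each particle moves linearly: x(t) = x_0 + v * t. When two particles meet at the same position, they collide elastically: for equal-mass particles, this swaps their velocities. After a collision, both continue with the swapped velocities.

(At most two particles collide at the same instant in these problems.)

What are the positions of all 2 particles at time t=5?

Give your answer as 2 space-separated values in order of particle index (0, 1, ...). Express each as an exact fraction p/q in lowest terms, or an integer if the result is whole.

Collision at t=14/3: particles 0 and 1 swap velocities; positions: p0=28/3 p1=28/3; velocities now: v0=-1 v1=2
Advance to t=5 (no further collisions before then); velocities: v0=-1 v1=2; positions = 9 10

Answer: 9 10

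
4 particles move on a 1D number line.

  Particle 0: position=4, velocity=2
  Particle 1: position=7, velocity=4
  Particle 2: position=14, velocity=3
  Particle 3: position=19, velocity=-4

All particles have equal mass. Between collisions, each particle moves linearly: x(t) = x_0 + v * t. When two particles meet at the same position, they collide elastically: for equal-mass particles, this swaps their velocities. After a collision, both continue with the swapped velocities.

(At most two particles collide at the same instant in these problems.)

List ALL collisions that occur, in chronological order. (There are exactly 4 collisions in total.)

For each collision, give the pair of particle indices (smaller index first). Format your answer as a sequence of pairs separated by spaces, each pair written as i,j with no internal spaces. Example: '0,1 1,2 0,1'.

Collision at t=5/7: particles 2 and 3 swap velocities; positions: p0=38/7 p1=69/7 p2=113/7 p3=113/7; velocities now: v0=2 v1=4 v2=-4 v3=3
Collision at t=3/2: particles 1 and 2 swap velocities; positions: p0=7 p1=13 p2=13 p3=37/2; velocities now: v0=2 v1=-4 v2=4 v3=3
Collision at t=5/2: particles 0 and 1 swap velocities; positions: p0=9 p1=9 p2=17 p3=43/2; velocities now: v0=-4 v1=2 v2=4 v3=3
Collision at t=7: particles 2 and 3 swap velocities; positions: p0=-9 p1=18 p2=35 p3=35; velocities now: v0=-4 v1=2 v2=3 v3=4

Answer: 2,3 1,2 0,1 2,3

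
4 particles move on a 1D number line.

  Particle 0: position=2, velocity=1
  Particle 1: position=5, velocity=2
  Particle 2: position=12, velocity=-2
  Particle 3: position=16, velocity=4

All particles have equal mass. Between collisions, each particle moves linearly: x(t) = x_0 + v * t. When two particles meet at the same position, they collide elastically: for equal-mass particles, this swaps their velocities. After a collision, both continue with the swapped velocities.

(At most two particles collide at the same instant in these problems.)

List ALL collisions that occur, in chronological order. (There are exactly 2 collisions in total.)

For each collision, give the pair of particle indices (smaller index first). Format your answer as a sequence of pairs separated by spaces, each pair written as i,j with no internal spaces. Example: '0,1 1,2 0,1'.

Collision at t=7/4: particles 1 and 2 swap velocities; positions: p0=15/4 p1=17/2 p2=17/2 p3=23; velocities now: v0=1 v1=-2 v2=2 v3=4
Collision at t=10/3: particles 0 and 1 swap velocities; positions: p0=16/3 p1=16/3 p2=35/3 p3=88/3; velocities now: v0=-2 v1=1 v2=2 v3=4

Answer: 1,2 0,1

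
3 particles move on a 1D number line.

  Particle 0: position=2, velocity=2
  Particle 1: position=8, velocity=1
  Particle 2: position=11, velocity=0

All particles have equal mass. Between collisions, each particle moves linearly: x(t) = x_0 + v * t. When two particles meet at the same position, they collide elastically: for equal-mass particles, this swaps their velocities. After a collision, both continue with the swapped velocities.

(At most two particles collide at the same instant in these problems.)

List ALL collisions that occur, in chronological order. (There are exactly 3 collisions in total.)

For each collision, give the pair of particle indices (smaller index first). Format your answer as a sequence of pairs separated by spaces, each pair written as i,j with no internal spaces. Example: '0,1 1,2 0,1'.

Collision at t=3: particles 1 and 2 swap velocities; positions: p0=8 p1=11 p2=11; velocities now: v0=2 v1=0 v2=1
Collision at t=9/2: particles 0 and 1 swap velocities; positions: p0=11 p1=11 p2=25/2; velocities now: v0=0 v1=2 v2=1
Collision at t=6: particles 1 and 2 swap velocities; positions: p0=11 p1=14 p2=14; velocities now: v0=0 v1=1 v2=2

Answer: 1,2 0,1 1,2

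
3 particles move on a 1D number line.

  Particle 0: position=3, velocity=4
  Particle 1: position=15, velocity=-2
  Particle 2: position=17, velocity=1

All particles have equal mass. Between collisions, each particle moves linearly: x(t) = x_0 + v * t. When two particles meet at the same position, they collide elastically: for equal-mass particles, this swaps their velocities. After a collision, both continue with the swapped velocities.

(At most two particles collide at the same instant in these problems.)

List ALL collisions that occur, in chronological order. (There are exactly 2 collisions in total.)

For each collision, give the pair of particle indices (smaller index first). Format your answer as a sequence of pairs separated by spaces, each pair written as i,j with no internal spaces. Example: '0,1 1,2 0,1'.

Collision at t=2: particles 0 and 1 swap velocities; positions: p0=11 p1=11 p2=19; velocities now: v0=-2 v1=4 v2=1
Collision at t=14/3: particles 1 and 2 swap velocities; positions: p0=17/3 p1=65/3 p2=65/3; velocities now: v0=-2 v1=1 v2=4

Answer: 0,1 1,2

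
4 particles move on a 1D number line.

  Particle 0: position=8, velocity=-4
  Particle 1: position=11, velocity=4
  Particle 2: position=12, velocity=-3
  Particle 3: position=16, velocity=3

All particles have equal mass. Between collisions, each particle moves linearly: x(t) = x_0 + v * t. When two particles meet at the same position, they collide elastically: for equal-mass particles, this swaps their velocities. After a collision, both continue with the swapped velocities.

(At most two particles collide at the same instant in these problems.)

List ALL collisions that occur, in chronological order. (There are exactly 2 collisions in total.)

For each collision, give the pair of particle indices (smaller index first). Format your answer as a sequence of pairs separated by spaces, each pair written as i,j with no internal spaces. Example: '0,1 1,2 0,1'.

Answer: 1,2 2,3

Derivation:
Collision at t=1/7: particles 1 and 2 swap velocities; positions: p0=52/7 p1=81/7 p2=81/7 p3=115/7; velocities now: v0=-4 v1=-3 v2=4 v3=3
Collision at t=5: particles 2 and 3 swap velocities; positions: p0=-12 p1=-3 p2=31 p3=31; velocities now: v0=-4 v1=-3 v2=3 v3=4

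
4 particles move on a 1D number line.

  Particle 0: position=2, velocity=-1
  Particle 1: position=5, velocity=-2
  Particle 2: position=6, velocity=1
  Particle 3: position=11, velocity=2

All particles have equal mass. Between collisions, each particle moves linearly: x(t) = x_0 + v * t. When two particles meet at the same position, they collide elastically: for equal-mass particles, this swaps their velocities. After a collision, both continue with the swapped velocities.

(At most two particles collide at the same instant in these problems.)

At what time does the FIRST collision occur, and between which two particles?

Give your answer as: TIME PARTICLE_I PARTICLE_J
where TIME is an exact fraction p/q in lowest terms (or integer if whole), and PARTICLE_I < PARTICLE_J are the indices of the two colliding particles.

Pair (0,1): pos 2,5 vel -1,-2 -> gap=3, closing at 1/unit, collide at t=3
Pair (1,2): pos 5,6 vel -2,1 -> not approaching (rel speed -3 <= 0)
Pair (2,3): pos 6,11 vel 1,2 -> not approaching (rel speed -1 <= 0)
Earliest collision: t=3 between 0 and 1

Answer: 3 0 1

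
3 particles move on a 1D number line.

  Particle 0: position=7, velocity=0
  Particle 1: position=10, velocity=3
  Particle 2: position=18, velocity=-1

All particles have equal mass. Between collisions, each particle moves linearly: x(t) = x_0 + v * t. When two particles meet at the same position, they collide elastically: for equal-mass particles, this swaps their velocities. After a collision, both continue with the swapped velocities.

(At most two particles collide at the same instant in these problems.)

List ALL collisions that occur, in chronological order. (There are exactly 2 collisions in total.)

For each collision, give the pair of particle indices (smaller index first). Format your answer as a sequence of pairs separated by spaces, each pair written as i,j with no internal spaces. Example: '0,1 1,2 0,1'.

Answer: 1,2 0,1

Derivation:
Collision at t=2: particles 1 and 2 swap velocities; positions: p0=7 p1=16 p2=16; velocities now: v0=0 v1=-1 v2=3
Collision at t=11: particles 0 and 1 swap velocities; positions: p0=7 p1=7 p2=43; velocities now: v0=-1 v1=0 v2=3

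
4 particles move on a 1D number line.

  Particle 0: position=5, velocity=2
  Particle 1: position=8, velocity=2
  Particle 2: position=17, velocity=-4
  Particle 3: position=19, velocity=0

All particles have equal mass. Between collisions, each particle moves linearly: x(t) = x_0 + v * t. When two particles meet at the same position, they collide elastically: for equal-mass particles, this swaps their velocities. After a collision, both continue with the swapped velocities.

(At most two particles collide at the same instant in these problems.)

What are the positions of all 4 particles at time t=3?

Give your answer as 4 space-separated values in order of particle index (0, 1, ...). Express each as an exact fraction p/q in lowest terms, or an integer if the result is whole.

Collision at t=3/2: particles 1 and 2 swap velocities; positions: p0=8 p1=11 p2=11 p3=19; velocities now: v0=2 v1=-4 v2=2 v3=0
Collision at t=2: particles 0 and 1 swap velocities; positions: p0=9 p1=9 p2=12 p3=19; velocities now: v0=-4 v1=2 v2=2 v3=0
Advance to t=3 (no further collisions before then); velocities: v0=-4 v1=2 v2=2 v3=0; positions = 5 11 14 19

Answer: 5 11 14 19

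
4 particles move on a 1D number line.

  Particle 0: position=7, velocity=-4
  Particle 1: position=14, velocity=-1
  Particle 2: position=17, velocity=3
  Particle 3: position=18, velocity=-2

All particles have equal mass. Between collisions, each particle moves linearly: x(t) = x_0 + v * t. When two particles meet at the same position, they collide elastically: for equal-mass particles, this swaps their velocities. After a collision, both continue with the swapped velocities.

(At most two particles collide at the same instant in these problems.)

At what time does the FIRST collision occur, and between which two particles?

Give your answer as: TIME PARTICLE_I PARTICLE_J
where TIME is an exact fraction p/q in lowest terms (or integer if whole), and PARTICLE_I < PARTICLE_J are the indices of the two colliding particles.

Answer: 1/5 2 3

Derivation:
Pair (0,1): pos 7,14 vel -4,-1 -> not approaching (rel speed -3 <= 0)
Pair (1,2): pos 14,17 vel -1,3 -> not approaching (rel speed -4 <= 0)
Pair (2,3): pos 17,18 vel 3,-2 -> gap=1, closing at 5/unit, collide at t=1/5
Earliest collision: t=1/5 between 2 and 3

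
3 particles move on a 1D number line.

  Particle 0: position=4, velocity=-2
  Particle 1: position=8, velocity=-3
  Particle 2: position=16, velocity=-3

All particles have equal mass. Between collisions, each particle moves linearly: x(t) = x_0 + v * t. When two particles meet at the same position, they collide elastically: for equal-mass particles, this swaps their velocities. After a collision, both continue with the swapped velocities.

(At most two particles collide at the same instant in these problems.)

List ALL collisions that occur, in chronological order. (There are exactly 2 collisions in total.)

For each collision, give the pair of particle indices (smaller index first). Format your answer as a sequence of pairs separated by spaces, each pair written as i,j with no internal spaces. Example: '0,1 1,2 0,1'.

Collision at t=4: particles 0 and 1 swap velocities; positions: p0=-4 p1=-4 p2=4; velocities now: v0=-3 v1=-2 v2=-3
Collision at t=12: particles 1 and 2 swap velocities; positions: p0=-28 p1=-20 p2=-20; velocities now: v0=-3 v1=-3 v2=-2

Answer: 0,1 1,2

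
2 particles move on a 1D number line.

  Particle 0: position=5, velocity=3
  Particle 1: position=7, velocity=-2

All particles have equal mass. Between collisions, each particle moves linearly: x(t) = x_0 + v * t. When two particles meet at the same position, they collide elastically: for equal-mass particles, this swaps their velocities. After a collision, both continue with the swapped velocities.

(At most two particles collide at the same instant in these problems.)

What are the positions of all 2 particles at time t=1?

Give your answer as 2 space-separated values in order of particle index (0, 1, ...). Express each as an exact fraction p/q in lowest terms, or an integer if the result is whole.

Collision at t=2/5: particles 0 and 1 swap velocities; positions: p0=31/5 p1=31/5; velocities now: v0=-2 v1=3
Advance to t=1 (no further collisions before then); velocities: v0=-2 v1=3; positions = 5 8

Answer: 5 8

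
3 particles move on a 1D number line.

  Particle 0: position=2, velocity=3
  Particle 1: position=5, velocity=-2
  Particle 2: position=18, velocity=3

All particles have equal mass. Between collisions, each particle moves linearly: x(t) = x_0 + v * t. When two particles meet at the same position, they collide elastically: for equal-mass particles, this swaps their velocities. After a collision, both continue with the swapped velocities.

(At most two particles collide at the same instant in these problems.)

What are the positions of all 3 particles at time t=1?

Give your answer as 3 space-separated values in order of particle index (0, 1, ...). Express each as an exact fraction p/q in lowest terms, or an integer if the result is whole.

Collision at t=3/5: particles 0 and 1 swap velocities; positions: p0=19/5 p1=19/5 p2=99/5; velocities now: v0=-2 v1=3 v2=3
Advance to t=1 (no further collisions before then); velocities: v0=-2 v1=3 v2=3; positions = 3 5 21

Answer: 3 5 21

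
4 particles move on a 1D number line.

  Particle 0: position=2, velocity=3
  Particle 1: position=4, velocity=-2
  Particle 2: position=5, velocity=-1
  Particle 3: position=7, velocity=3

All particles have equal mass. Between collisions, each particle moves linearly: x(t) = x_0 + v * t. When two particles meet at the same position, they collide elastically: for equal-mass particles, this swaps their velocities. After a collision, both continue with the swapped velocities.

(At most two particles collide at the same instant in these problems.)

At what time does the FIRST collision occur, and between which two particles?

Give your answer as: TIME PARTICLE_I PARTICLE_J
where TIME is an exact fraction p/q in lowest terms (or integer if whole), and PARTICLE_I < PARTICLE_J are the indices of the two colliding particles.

Pair (0,1): pos 2,4 vel 3,-2 -> gap=2, closing at 5/unit, collide at t=2/5
Pair (1,2): pos 4,5 vel -2,-1 -> not approaching (rel speed -1 <= 0)
Pair (2,3): pos 5,7 vel -1,3 -> not approaching (rel speed -4 <= 0)
Earliest collision: t=2/5 between 0 and 1

Answer: 2/5 0 1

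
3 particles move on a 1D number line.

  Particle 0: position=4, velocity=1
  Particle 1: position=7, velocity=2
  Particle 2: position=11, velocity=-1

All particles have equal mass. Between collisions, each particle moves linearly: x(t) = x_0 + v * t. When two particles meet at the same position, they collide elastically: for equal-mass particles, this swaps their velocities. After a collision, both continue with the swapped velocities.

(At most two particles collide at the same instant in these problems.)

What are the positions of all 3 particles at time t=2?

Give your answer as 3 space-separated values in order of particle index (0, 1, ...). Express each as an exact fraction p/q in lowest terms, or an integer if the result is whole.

Answer: 6 9 11

Derivation:
Collision at t=4/3: particles 1 and 2 swap velocities; positions: p0=16/3 p1=29/3 p2=29/3; velocities now: v0=1 v1=-1 v2=2
Advance to t=2 (no further collisions before then); velocities: v0=1 v1=-1 v2=2; positions = 6 9 11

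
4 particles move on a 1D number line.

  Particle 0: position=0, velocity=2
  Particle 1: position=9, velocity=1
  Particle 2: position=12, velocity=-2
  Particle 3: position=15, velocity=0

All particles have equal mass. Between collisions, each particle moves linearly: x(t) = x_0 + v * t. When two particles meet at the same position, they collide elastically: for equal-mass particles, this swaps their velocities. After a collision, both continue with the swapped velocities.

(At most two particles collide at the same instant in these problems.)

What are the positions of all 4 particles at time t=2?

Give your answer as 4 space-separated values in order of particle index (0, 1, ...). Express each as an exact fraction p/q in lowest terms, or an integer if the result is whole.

Collision at t=1: particles 1 and 2 swap velocities; positions: p0=2 p1=10 p2=10 p3=15; velocities now: v0=2 v1=-2 v2=1 v3=0
Advance to t=2 (no further collisions before then); velocities: v0=2 v1=-2 v2=1 v3=0; positions = 4 8 11 15

Answer: 4 8 11 15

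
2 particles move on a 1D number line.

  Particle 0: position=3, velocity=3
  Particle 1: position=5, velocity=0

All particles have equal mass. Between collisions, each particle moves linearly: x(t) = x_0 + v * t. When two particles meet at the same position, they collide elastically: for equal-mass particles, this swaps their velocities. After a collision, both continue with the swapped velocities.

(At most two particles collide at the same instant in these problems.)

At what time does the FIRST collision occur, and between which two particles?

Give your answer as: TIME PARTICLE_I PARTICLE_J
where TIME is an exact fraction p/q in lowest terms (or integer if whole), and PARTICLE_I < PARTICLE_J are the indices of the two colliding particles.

Answer: 2/3 0 1

Derivation:
Pair (0,1): pos 3,5 vel 3,0 -> gap=2, closing at 3/unit, collide at t=2/3
Earliest collision: t=2/3 between 0 and 1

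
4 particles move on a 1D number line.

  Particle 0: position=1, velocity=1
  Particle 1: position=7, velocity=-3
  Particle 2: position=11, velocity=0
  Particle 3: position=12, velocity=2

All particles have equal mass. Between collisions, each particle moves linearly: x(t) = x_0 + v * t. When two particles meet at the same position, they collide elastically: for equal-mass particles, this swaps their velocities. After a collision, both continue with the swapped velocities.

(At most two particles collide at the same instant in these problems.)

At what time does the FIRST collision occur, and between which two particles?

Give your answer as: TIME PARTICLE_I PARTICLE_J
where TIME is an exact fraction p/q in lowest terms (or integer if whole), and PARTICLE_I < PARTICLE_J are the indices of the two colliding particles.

Answer: 3/2 0 1

Derivation:
Pair (0,1): pos 1,7 vel 1,-3 -> gap=6, closing at 4/unit, collide at t=3/2
Pair (1,2): pos 7,11 vel -3,0 -> not approaching (rel speed -3 <= 0)
Pair (2,3): pos 11,12 vel 0,2 -> not approaching (rel speed -2 <= 0)
Earliest collision: t=3/2 between 0 and 1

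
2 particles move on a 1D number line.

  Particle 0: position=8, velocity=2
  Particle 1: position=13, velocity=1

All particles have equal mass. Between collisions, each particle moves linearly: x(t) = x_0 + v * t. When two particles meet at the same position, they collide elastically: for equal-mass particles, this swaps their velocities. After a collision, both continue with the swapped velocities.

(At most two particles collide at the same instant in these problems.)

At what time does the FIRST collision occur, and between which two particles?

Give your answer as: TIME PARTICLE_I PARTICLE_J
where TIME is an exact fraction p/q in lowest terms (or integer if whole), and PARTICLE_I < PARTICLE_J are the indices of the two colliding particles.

Answer: 5 0 1

Derivation:
Pair (0,1): pos 8,13 vel 2,1 -> gap=5, closing at 1/unit, collide at t=5
Earliest collision: t=5 between 0 and 1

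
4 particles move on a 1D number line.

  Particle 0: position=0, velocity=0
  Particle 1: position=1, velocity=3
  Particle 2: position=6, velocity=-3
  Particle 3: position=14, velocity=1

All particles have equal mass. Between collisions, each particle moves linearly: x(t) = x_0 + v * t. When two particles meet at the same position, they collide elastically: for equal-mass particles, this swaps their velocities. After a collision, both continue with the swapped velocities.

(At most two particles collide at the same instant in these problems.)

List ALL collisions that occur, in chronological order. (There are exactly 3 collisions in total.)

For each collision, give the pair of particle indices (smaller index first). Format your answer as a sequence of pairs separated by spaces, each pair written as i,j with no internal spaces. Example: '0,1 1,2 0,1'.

Collision at t=5/6: particles 1 and 2 swap velocities; positions: p0=0 p1=7/2 p2=7/2 p3=89/6; velocities now: v0=0 v1=-3 v2=3 v3=1
Collision at t=2: particles 0 and 1 swap velocities; positions: p0=0 p1=0 p2=7 p3=16; velocities now: v0=-3 v1=0 v2=3 v3=1
Collision at t=13/2: particles 2 and 3 swap velocities; positions: p0=-27/2 p1=0 p2=41/2 p3=41/2; velocities now: v0=-3 v1=0 v2=1 v3=3

Answer: 1,2 0,1 2,3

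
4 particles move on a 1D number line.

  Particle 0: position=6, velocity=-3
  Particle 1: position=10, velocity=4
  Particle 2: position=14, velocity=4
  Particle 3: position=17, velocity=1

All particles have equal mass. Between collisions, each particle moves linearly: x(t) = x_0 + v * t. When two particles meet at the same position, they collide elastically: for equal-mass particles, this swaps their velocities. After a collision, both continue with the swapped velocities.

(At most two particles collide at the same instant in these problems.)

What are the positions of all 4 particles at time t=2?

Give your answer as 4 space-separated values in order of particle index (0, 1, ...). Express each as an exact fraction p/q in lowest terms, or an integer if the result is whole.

Collision at t=1: particles 2 and 3 swap velocities; positions: p0=3 p1=14 p2=18 p3=18; velocities now: v0=-3 v1=4 v2=1 v3=4
Advance to t=2 (no further collisions before then); velocities: v0=-3 v1=4 v2=1 v3=4; positions = 0 18 19 22

Answer: 0 18 19 22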